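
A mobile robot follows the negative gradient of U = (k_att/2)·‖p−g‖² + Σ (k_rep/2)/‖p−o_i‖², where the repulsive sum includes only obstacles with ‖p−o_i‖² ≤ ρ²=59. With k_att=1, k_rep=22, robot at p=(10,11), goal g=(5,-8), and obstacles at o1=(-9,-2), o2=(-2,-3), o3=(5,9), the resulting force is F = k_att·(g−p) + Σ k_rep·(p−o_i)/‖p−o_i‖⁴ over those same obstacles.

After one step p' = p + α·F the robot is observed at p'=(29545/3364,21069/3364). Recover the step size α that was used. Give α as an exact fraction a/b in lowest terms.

F_att = 1·(g−p) = 1·(-5,-19) = (-5.0000,-19.0000)
o1: d²=530 > ρ²=59 → inactive
o2: d²=340 > ρ²=59 → inactive
o3: d²=29 ≤ ρ²=59; F_rep = 22·(5,2)/29² = (0.1308,0.0523)
F = F_att + ΣF_rep = (-4.8692,-18.9477)
Δp = p'−p = (-1.2173,-4.7369); α = Δx/Fx = (-4095/3364) / (-4095/841) = 1/4
check: Δy/Fy = (-15935/3364) / (-15935/841) = 1/4 ✓

α = 1/4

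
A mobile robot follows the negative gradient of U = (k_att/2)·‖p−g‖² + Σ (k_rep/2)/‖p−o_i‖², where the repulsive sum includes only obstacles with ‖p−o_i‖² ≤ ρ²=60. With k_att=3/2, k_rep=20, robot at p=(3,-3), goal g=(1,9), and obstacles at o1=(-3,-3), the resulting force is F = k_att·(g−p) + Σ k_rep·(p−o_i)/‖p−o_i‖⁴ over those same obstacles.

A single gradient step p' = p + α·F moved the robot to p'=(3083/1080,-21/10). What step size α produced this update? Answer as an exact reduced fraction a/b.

α = 1/20

F_att = 3/2·(g−p) = 3/2·(-2,12) = (-3.0000,18.0000)
o1: d²=36 ≤ ρ²=60; F_rep = 20·(6,0)/36² = (0.0926,0.0000)
F = F_att + ΣF_rep = (-2.9074,18.0000)
Δp = p'−p = (-0.1454,0.9000); α = Δx/Fx = (-157/1080) / (-157/54) = 1/20
check: Δy/Fy = (9/10) / (18) = 1/20 ✓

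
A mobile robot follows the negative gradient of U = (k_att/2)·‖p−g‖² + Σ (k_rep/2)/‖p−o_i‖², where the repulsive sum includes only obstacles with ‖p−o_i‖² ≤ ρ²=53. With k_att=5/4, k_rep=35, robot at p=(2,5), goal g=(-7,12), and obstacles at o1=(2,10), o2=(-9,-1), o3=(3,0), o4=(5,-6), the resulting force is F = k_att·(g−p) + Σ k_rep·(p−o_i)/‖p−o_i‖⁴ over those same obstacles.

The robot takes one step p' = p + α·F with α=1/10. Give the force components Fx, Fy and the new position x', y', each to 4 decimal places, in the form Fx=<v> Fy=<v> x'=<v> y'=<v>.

Fx=-11.3018 Fy=8.7289 x'=0.8698 y'=5.8729

F_att = 5/4·(g−p) = 5/4·(-9,7) = (-11.2500,8.7500)
o1: d²=25 ≤ ρ²=53; F_rep = 35·(0,-5)/25² = (0.0000,-0.2800)
o2: d²=157 > ρ²=53 → inactive
o3: d²=26 ≤ ρ²=53; F_rep = 35·(-1,5)/26² = (-0.0518,0.2589)
o4: d²=130 > ρ²=53 → inactive
F = F_att + ΣF_rep = (-11.3018,8.7289)
p' = p + 1/10·F = (0.8698,5.8729)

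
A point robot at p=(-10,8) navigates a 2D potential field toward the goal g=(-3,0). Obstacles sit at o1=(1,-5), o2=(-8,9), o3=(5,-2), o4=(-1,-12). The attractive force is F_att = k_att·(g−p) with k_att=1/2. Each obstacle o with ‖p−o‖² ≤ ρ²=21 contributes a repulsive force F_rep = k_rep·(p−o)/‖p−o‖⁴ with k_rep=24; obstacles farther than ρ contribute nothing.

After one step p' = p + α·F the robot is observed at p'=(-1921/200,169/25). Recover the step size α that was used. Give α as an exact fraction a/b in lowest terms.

α = 1/4

F_att = 1/2·(g−p) = 1/2·(7,-8) = (3.5000,-4.0000)
o1: d²=290 > ρ²=21 → inactive
o2: d²=5 ≤ ρ²=21; F_rep = 24·(-2,-1)/5² = (-1.9200,-0.9600)
o3: d²=325 > ρ²=21 → inactive
o4: d²=481 > ρ²=21 → inactive
F = F_att + ΣF_rep = (1.5800,-4.9600)
Δp = p'−p = (0.3950,-1.2400); α = Δx/Fx = (79/200) / (79/50) = 1/4
check: Δy/Fy = (-31/25) / (-124/25) = 1/4 ✓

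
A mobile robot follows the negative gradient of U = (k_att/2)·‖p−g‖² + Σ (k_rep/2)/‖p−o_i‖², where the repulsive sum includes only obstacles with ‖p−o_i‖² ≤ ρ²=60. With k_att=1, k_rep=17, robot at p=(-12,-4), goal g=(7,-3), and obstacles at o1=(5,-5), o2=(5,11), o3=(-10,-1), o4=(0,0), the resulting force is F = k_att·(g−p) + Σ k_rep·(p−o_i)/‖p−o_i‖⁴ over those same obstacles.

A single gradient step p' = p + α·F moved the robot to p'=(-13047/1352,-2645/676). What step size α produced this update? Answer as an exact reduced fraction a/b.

α = 1/8

F_att = 1·(g−p) = 1·(19,1) = (19.0000,1.0000)
o1: d²=290 > ρ²=60 → inactive
o2: d²=514 > ρ²=60 → inactive
o3: d²=13 ≤ ρ²=60; F_rep = 17·(-2,-3)/13² = (-0.2012,-0.3018)
o4: d²=160 > ρ²=60 → inactive
F = F_att + ΣF_rep = (18.7988,0.6982)
Δp = p'−p = (2.3499,0.0873); α = Δx/Fx = (3177/1352) / (3177/169) = 1/8
check: Δy/Fy = (59/676) / (118/169) = 1/8 ✓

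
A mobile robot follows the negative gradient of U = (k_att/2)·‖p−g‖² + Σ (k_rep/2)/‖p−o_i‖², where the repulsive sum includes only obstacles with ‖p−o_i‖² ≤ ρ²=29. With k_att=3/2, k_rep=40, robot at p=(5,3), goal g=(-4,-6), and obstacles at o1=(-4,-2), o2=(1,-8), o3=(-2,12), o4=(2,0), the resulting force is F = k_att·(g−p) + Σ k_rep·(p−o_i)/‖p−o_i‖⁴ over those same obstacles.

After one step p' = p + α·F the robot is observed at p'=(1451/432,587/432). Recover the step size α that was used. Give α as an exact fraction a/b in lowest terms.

F_att = 3/2·(g−p) = 3/2·(-9,-9) = (-13.5000,-13.5000)
o1: d²=106 > ρ²=29 → inactive
o2: d²=137 > ρ²=29 → inactive
o3: d²=130 > ρ²=29 → inactive
o4: d²=18 ≤ ρ²=29; F_rep = 40·(3,3)/18² = (0.3704,0.3704)
F = F_att + ΣF_rep = (-13.1296,-13.1296)
Δp = p'−p = (-1.6412,-1.6412); α = Δx/Fx = (-709/432) / (-709/54) = 1/8
check: Δy/Fy = (-709/432) / (-709/54) = 1/8 ✓

α = 1/8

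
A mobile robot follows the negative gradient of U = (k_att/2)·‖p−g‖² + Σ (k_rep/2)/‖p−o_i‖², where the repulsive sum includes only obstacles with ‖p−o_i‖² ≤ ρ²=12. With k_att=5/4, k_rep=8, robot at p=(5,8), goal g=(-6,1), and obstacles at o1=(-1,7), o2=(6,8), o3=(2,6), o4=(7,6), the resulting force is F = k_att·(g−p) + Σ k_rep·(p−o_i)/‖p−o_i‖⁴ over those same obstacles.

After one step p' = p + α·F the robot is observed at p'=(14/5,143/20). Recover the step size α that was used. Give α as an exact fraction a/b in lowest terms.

α = 1/10

F_att = 5/4·(g−p) = 5/4·(-11,-7) = (-13.7500,-8.7500)
o1: d²=37 > ρ²=12 → inactive
o2: d²=1 ≤ ρ²=12; F_rep = 8·(-1,0)/1² = (-8.0000,0.0000)
o3: d²=13 > ρ²=12 → inactive
o4: d²=8 ≤ ρ²=12; F_rep = 8·(-2,2)/8² = (-0.2500,0.2500)
F = F_att + ΣF_rep = (-22.0000,-8.5000)
Δp = p'−p = (-2.2000,-0.8500); α = Δx/Fx = (-11/5) / (-22) = 1/10
check: Δy/Fy = (-17/20) / (-17/2) = 1/10 ✓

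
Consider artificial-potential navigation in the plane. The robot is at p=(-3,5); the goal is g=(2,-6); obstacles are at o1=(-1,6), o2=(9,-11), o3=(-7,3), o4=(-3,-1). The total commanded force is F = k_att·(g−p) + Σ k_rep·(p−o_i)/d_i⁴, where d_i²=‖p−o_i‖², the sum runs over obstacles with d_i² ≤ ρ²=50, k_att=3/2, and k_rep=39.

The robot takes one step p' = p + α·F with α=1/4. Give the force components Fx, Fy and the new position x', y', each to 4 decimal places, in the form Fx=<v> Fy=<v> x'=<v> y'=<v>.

F_att = 3/2·(g−p) = 3/2·(5,-11) = (7.5000,-16.5000)
o1: d²=5 ≤ ρ²=50; F_rep = 39·(-2,-1)/5² = (-3.1200,-1.5600)
o2: d²=400 > ρ²=50 → inactive
o3: d²=20 ≤ ρ²=50; F_rep = 39·(4,2)/20² = (0.3900,0.1950)
o4: d²=36 ≤ ρ²=50; F_rep = 39·(0,6)/36² = (0.0000,0.1806)
F = F_att + ΣF_rep = (4.7700,-17.6844)
p' = p + 1/4·F = (-1.8075,0.5789)

Fx=4.7700 Fy=-17.6844 x'=-1.8075 y'=0.5789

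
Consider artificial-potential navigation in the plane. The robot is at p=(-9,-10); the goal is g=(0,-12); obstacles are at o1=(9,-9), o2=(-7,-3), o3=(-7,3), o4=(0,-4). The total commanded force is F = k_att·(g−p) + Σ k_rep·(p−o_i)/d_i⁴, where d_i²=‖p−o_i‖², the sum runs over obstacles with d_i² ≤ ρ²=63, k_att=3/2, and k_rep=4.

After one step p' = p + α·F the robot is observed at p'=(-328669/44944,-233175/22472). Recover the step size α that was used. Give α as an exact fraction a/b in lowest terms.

F_att = 3/2·(g−p) = 3/2·(9,-2) = (13.5000,-3.0000)
o1: d²=325 > ρ²=63 → inactive
o2: d²=53 ≤ ρ²=63; F_rep = 4·(-2,-7)/53² = (-0.0028,-0.0100)
o3: d²=173 > ρ²=63 → inactive
o4: d²=117 > ρ²=63 → inactive
F = F_att + ΣF_rep = (13.4972,-3.0100)
Δp = p'−p = (1.6871,-0.3762); α = Δx/Fx = (75827/44944) / (75827/5618) = 1/8
check: Δy/Fy = (-8455/22472) / (-8455/2809) = 1/8 ✓

α = 1/8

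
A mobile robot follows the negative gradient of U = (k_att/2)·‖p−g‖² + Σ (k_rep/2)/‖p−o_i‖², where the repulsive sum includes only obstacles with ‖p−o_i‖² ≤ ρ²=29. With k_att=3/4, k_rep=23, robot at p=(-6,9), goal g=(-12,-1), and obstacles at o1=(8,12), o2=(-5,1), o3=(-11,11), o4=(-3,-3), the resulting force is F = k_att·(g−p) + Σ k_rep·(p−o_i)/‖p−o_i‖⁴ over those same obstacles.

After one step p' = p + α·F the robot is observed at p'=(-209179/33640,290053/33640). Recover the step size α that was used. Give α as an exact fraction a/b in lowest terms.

F_att = 3/4·(g−p) = 3/4·(-6,-10) = (-4.5000,-7.5000)
o1: d²=205 > ρ²=29 → inactive
o2: d²=65 > ρ²=29 → inactive
o3: d²=29 ≤ ρ²=29; F_rep = 23·(5,-2)/29² = (0.1367,-0.0547)
o4: d²=153 > ρ²=29 → inactive
F = F_att + ΣF_rep = (-4.3633,-7.5547)
Δp = p'−p = (-0.2182,-0.3777); α = Δx/Fx = (-7339/33640) / (-7339/1682) = 1/20
check: Δy/Fy = (-12707/33640) / (-12707/1682) = 1/20 ✓

α = 1/20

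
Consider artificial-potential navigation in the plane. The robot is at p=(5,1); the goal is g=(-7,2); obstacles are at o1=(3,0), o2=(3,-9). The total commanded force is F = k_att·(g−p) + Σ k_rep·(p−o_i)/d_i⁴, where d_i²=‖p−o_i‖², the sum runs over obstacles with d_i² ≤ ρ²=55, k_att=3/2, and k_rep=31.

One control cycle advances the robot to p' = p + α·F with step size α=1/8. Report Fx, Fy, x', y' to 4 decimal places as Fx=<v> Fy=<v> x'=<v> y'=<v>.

F_att = 3/2·(g−p) = 3/2·(-12,1) = (-18.0000,1.5000)
o1: d²=5 ≤ ρ²=55; F_rep = 31·(2,1)/5² = (2.4800,1.2400)
o2: d²=104 > ρ²=55 → inactive
F = F_att + ΣF_rep = (-15.5200,2.7400)
p' = p + 1/8·F = (3.0600,1.3425)

Fx=-15.5200 Fy=2.7400 x'=3.0600 y'=1.3425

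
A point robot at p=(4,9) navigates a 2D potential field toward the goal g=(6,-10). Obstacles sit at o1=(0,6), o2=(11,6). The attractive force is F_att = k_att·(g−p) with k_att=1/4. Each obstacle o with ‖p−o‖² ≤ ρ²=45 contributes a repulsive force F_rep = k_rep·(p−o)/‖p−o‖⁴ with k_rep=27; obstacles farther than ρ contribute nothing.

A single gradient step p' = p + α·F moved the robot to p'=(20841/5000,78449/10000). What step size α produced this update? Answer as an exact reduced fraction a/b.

F_att = 1/4·(g−p) = 1/4·(2,-19) = (0.5000,-4.7500)
o1: d²=25 ≤ ρ²=45; F_rep = 27·(4,3)/25² = (0.1728,0.1296)
o2: d²=58 > ρ²=45 → inactive
F = F_att + ΣF_rep = (0.6728,-4.6204)
Δp = p'−p = (0.1682,-1.1551); α = Δx/Fx = (841/5000) / (841/1250) = 1/4
check: Δy/Fy = (-11551/10000) / (-11551/2500) = 1/4 ✓

α = 1/4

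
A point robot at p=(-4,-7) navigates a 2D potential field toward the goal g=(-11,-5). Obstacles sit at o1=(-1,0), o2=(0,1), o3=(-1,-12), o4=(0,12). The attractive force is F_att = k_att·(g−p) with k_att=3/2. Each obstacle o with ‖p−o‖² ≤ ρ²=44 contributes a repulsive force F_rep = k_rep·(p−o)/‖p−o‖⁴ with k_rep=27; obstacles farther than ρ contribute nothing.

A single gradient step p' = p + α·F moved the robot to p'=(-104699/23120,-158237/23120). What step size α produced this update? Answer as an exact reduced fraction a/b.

α = 1/20

F_att = 3/2·(g−p) = 3/2·(-7,2) = (-10.5000,3.0000)
o1: d²=58 > ρ²=44 → inactive
o2: d²=80 > ρ²=44 → inactive
o3: d²=34 ≤ ρ²=44; F_rep = 27·(-3,5)/34² = (-0.0701,0.1168)
o4: d²=377 > ρ²=44 → inactive
F = F_att + ΣF_rep = (-10.5701,3.1168)
Δp = p'−p = (-0.5285,0.1558); α = Δx/Fx = (-12219/23120) / (-12219/1156) = 1/20
check: Δy/Fy = (3603/23120) / (3603/1156) = 1/20 ✓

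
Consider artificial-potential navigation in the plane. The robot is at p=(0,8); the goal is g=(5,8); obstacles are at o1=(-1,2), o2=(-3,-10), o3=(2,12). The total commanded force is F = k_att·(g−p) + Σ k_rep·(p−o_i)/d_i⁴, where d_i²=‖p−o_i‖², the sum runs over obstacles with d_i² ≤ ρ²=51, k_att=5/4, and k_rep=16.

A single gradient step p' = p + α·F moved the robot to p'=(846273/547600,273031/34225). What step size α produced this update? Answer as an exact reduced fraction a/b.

F_att = 5/4·(g−p) = 5/4·(5,0) = (6.2500,0.0000)
o1: d²=37 ≤ ρ²=51; F_rep = 16·(1,6)/37² = (0.0117,0.0701)
o2: d²=333 > ρ²=51 → inactive
o3: d²=20 ≤ ρ²=51; F_rep = 16·(-2,-4)/20² = (-0.0800,-0.1600)
F = F_att + ΣF_rep = (6.1817,-0.0899)
Δp = p'−p = (1.5454,-0.0225); α = Δx/Fx = (846273/547600) / (846273/136900) = 1/4
check: Δy/Fy = (-769/34225) / (-3076/34225) = 1/4 ✓

α = 1/4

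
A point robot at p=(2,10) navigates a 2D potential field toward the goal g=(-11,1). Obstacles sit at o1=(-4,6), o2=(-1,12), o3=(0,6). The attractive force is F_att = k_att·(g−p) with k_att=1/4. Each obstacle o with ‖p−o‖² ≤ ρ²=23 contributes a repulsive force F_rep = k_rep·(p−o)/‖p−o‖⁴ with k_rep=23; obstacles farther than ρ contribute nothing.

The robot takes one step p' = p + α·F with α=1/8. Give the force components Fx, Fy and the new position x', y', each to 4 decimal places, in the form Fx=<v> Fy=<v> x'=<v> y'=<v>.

F_att = 1/4·(g−p) = 1/4·(-13,-9) = (-3.2500,-2.2500)
o1: d²=52 > ρ²=23 → inactive
o2: d²=13 ≤ ρ²=23; F_rep = 23·(3,-2)/13² = (0.4083,-0.2722)
o3: d²=20 ≤ ρ²=23; F_rep = 23·(2,4)/20² = (0.1150,0.2300)
F = F_att + ΣF_rep = (-2.7267,-2.2922)
p' = p + 1/8·F = (1.6592,9.7135)

Fx=-2.7267 Fy=-2.2922 x'=1.6592 y'=9.7135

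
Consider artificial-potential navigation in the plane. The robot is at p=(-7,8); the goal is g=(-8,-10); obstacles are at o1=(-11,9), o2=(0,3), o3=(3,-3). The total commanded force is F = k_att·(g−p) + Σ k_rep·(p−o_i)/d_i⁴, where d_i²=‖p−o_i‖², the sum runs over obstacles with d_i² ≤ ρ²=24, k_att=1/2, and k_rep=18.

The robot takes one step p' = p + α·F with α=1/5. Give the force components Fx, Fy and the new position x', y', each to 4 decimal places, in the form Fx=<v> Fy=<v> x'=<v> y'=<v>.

F_att = 1/2·(g−p) = 1/2·(-1,-18) = (-0.5000,-9.0000)
o1: d²=17 ≤ ρ²=24; F_rep = 18·(4,-1)/17² = (0.2491,-0.0623)
o2: d²=74 > ρ²=24 → inactive
o3: d²=221 > ρ²=24 → inactive
F = F_att + ΣF_rep = (-0.2509,-9.0623)
p' = p + 1/5·F = (-7.0502,6.1875)

Fx=-0.2509 Fy=-9.0623 x'=-7.0502 y'=6.1875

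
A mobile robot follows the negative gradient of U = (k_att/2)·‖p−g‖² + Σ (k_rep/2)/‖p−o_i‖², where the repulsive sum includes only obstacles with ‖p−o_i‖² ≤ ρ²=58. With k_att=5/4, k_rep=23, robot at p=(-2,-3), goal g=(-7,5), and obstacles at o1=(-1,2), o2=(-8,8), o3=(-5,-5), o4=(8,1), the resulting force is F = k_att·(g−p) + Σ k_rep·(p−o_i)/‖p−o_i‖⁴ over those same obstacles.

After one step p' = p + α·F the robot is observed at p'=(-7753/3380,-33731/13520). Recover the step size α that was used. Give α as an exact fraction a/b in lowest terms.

F_att = 5/4·(g−p) = 5/4·(-5,8) = (-6.2500,10.0000)
o1: d²=26 ≤ ρ²=58; F_rep = 23·(-1,-5)/26² = (-0.0340,-0.1701)
o2: d²=157 > ρ²=58 → inactive
o3: d²=13 ≤ ρ²=58; F_rep = 23·(3,2)/13² = (0.4083,0.2722)
o4: d²=116 > ρ²=58 → inactive
F = F_att + ΣF_rep = (-5.8757,10.1021)
Δp = p'−p = (-0.2938,0.5051); α = Δx/Fx = (-993/3380) / (-993/169) = 1/20
check: Δy/Fy = (6829/13520) / (6829/676) = 1/20 ✓

α = 1/20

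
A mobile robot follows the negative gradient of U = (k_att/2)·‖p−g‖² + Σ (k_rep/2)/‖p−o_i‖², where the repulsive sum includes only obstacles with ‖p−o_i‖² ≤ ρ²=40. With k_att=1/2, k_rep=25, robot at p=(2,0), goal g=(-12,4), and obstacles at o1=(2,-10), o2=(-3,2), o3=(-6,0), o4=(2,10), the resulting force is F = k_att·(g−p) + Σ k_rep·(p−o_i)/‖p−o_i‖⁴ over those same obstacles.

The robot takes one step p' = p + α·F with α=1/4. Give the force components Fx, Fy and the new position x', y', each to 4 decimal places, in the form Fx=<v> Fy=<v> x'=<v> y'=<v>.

F_att = 1/2·(g−p) = 1/2·(-14,4) = (-7.0000,2.0000)
o1: d²=100 > ρ²=40 → inactive
o2: d²=29 ≤ ρ²=40; F_rep = 25·(5,-2)/29² = (0.1486,-0.0595)
o3: d²=64 > ρ²=40 → inactive
o4: d²=100 > ρ²=40 → inactive
F = F_att + ΣF_rep = (-6.8514,1.9405)
p' = p + 1/4·F = (0.2872,0.4851)

Fx=-6.8514 Fy=1.9405 x'=0.2872 y'=0.4851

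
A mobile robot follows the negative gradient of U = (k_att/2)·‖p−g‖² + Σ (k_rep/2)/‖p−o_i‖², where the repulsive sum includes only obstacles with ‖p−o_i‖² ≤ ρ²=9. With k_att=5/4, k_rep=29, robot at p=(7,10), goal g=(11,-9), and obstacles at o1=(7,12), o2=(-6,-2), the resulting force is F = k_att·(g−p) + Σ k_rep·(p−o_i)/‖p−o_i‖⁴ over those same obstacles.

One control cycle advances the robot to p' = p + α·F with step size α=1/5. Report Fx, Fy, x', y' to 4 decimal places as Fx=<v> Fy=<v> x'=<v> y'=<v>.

F_att = 5/4·(g−p) = 5/4·(4,-19) = (5.0000,-23.7500)
o1: d²=4 ≤ ρ²=9; F_rep = 29·(0,-2)/4² = (0.0000,-3.6250)
o2: d²=313 > ρ²=9 → inactive
F = F_att + ΣF_rep = (5.0000,-27.3750)
p' = p + 1/5·F = (8.0000,4.5250)

Fx=5.0000 Fy=-27.3750 x'=8.0000 y'=4.5250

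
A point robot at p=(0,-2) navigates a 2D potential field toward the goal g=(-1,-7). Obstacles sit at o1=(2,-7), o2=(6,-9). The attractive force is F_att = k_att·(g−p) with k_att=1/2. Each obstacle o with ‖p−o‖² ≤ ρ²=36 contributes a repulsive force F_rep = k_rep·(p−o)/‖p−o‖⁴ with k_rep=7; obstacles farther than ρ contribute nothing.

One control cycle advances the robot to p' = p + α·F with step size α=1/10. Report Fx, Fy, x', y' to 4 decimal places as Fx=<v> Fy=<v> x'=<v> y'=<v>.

F_att = 1/2·(g−p) = 1/2·(-1,-5) = (-0.5000,-2.5000)
o1: d²=29 ≤ ρ²=36; F_rep = 7·(-2,5)/29² = (-0.0166,0.0416)
o2: d²=85 > ρ²=36 → inactive
F = F_att + ΣF_rep = (-0.5166,-2.4584)
p' = p + 1/10·F = (-0.0517,-2.2458)

Fx=-0.5166 Fy=-2.4584 x'=-0.0517 y'=-2.2458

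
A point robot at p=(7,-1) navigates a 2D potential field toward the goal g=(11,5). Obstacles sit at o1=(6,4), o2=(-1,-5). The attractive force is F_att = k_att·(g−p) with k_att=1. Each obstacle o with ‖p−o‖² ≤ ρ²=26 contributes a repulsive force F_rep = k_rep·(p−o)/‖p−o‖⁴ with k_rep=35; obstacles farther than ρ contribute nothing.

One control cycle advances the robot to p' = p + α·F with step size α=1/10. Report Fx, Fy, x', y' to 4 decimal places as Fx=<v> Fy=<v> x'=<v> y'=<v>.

F_att = 1·(g−p) = 1·(4,6) = (4.0000,6.0000)
o1: d²=26 ≤ ρ²=26; F_rep = 35·(1,-5)/26² = (0.0518,-0.2589)
o2: d²=80 > ρ²=26 → inactive
F = F_att + ΣF_rep = (4.0518,5.7411)
p' = p + 1/10·F = (7.4052,-0.4259)

Fx=4.0518 Fy=5.7411 x'=7.4052 y'=-0.4259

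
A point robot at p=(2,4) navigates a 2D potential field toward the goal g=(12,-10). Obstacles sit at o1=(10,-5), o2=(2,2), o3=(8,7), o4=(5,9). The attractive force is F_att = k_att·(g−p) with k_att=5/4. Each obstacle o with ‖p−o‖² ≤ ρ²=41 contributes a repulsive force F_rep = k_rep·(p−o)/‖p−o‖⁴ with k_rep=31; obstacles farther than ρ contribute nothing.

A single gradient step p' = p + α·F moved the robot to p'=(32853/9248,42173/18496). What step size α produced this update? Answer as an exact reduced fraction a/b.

α = 1/8

F_att = 5/4·(g−p) = 5/4·(10,-14) = (12.5000,-17.5000)
o1: d²=145 > ρ²=41 → inactive
o2: d²=4 ≤ ρ²=41; F_rep = 31·(0,2)/4² = (0.0000,3.8750)
o3: d²=45 > ρ²=41 → inactive
o4: d²=34 ≤ ρ²=41; F_rep = 31·(-3,-5)/34² = (-0.0804,-0.1341)
F = F_att + ΣF_rep = (12.4196,-13.7591)
Δp = p'−p = (1.5524,-1.7199); α = Δx/Fx = (14357/9248) / (14357/1156) = 1/8
check: Δy/Fy = (-31811/18496) / (-31811/2312) = 1/8 ✓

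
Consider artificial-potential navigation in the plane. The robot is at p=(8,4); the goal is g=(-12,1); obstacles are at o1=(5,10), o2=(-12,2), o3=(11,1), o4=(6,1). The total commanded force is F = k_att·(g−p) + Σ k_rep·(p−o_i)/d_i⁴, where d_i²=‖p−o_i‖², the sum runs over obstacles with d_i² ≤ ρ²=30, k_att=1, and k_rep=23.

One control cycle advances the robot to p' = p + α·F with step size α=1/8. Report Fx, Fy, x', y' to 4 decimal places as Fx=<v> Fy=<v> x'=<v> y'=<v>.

Fx=-19.9408 Fy=-2.3788 x'=5.5074 y'=3.7027

F_att = 1·(g−p) = 1·(-20,-3) = (-20.0000,-3.0000)
o1: d²=45 > ρ²=30 → inactive
o2: d²=404 > ρ²=30 → inactive
o3: d²=18 ≤ ρ²=30; F_rep = 23·(-3,3)/18² = (-0.2130,0.2130)
o4: d²=13 ≤ ρ²=30; F_rep = 23·(2,3)/13² = (0.2722,0.4083)
F = F_att + ΣF_rep = (-19.9408,-2.3788)
p' = p + 1/8·F = (5.5074,3.7027)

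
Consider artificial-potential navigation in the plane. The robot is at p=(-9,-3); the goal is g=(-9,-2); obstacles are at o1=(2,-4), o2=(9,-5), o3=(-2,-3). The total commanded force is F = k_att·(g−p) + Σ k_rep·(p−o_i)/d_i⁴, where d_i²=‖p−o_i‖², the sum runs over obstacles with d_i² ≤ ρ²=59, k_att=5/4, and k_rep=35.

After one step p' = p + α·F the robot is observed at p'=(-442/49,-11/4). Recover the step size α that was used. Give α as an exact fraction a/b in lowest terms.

F_att = 5/4·(g−p) = 5/4·(0,1) = (0.0000,1.2500)
o1: d²=122 > ρ²=59 → inactive
o2: d²=328 > ρ²=59 → inactive
o3: d²=49 ≤ ρ²=59; F_rep = 35·(-7,0)/49² = (-0.1020,0.0000)
F = F_att + ΣF_rep = (-0.1020,1.2500)
Δp = p'−p = (-0.0204,0.2500); α = Δx/Fx = (-1/49) / (-5/49) = 1/5
check: Δy/Fy = (1/4) / (5/4) = 1/5 ✓

α = 1/5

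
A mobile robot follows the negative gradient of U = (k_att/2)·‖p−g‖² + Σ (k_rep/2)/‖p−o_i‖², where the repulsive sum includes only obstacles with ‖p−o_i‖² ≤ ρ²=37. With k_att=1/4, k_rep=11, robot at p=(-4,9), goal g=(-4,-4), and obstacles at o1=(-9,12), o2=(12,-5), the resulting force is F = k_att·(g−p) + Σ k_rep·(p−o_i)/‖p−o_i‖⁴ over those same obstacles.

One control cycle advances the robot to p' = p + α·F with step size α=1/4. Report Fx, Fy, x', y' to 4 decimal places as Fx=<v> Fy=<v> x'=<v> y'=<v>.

Fx=0.0476 Fy=-3.2785 x'=-3.9881 y'=8.1804

F_att = 1/4·(g−p) = 1/4·(0,-13) = (0.0000,-3.2500)
o1: d²=34 ≤ ρ²=37; F_rep = 11·(5,-3)/34² = (0.0476,-0.0285)
o2: d²=452 > ρ²=37 → inactive
F = F_att + ΣF_rep = (0.0476,-3.2785)
p' = p + 1/4·F = (-3.9881,8.1804)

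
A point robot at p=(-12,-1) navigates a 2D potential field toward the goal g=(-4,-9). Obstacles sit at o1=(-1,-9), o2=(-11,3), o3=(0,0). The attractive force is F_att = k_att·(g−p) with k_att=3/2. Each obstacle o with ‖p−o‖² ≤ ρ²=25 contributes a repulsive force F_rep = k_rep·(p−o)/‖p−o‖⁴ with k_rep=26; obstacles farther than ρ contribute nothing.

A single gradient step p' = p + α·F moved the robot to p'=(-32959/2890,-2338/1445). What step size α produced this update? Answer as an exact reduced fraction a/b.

F_att = 3/2·(g−p) = 3/2·(8,-8) = (12.0000,-12.0000)
o1: d²=185 > ρ²=25 → inactive
o2: d²=17 ≤ ρ²=25; F_rep = 26·(-1,-4)/17² = (-0.0900,-0.3599)
o3: d²=145 > ρ²=25 → inactive
F = F_att + ΣF_rep = (11.9100,-12.3599)
Δp = p'−p = (0.5955,-0.6180); α = Δx/Fx = (1721/2890) / (3442/289) = 1/20
check: Δy/Fy = (-893/1445) / (-3572/289) = 1/20 ✓

α = 1/20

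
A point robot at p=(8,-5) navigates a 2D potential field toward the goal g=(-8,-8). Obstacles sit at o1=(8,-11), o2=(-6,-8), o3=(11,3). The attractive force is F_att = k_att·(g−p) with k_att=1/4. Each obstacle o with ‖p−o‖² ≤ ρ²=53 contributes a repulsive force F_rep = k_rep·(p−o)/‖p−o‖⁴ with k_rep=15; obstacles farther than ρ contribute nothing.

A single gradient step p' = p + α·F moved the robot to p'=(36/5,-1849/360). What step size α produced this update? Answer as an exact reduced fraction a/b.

F_att = 1/4·(g−p) = 1/4·(-16,-3) = (-4.0000,-0.7500)
o1: d²=36 ≤ ρ²=53; F_rep = 15·(0,6)/36² = (0.0000,0.0694)
o2: d²=205 > ρ²=53 → inactive
o3: d²=73 > ρ²=53 → inactive
F = F_att + ΣF_rep = (-4.0000,-0.6806)
Δp = p'−p = (-0.8000,-0.1361); α = Δx/Fx = (-4/5) / (-4) = 1/5
check: Δy/Fy = (-49/360) / (-49/72) = 1/5 ✓

α = 1/5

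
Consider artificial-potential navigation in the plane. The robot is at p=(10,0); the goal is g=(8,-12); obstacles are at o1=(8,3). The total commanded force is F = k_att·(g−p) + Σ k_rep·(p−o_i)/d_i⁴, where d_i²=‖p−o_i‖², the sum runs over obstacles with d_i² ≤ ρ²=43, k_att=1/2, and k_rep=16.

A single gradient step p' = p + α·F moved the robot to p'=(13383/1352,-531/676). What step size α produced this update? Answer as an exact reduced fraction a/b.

F_att = 1/2·(g−p) = 1/2·(-2,-12) = (-1.0000,-6.0000)
o1: d²=13 ≤ ρ²=43; F_rep = 16·(2,-3)/13² = (0.1893,-0.2840)
F = F_att + ΣF_rep = (-0.8107,-6.2840)
Δp = p'−p = (-0.1013,-0.7855); α = Δx/Fx = (-137/1352) / (-137/169) = 1/8
check: Δy/Fy = (-531/676) / (-1062/169) = 1/8 ✓

α = 1/8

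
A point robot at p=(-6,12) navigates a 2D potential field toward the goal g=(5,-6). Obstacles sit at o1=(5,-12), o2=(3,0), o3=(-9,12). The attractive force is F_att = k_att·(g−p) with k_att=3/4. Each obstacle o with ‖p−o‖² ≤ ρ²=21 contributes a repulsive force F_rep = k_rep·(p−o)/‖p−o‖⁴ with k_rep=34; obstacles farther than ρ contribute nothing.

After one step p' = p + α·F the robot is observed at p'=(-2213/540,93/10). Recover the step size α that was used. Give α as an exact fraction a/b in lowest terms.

F_att = 3/4·(g−p) = 3/4·(11,-18) = (8.2500,-13.5000)
o1: d²=697 > ρ²=21 → inactive
o2: d²=225 > ρ²=21 → inactive
o3: d²=9 ≤ ρ²=21; F_rep = 34·(3,0)/9² = (1.2593,0.0000)
F = F_att + ΣF_rep = (9.5093,-13.5000)
Δp = p'−p = (1.9019,-2.7000); α = Δx/Fx = (1027/540) / (1027/108) = 1/5
check: Δy/Fy = (-27/10) / (-27/2) = 1/5 ✓

α = 1/5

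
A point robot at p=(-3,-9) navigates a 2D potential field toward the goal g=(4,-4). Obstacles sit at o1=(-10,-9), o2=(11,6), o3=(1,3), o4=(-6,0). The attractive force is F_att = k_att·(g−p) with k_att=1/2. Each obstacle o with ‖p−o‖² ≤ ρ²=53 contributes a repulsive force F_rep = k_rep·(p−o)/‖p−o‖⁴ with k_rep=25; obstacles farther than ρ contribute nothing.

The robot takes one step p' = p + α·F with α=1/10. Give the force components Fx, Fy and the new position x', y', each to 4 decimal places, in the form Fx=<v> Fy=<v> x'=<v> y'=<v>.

F_att = 1/2·(g−p) = 1/2·(7,5) = (3.5000,2.5000)
o1: d²=49 ≤ ρ²=53; F_rep = 25·(7,0)/49² = (0.0729,0.0000)
o2: d²=421 > ρ²=53 → inactive
o3: d²=160 > ρ²=53 → inactive
o4: d²=90 > ρ²=53 → inactive
F = F_att + ΣF_rep = (3.5729,2.5000)
p' = p + 1/10·F = (-2.6427,-8.7500)

Fx=3.5729 Fy=2.5000 x'=-2.6427 y'=-8.7500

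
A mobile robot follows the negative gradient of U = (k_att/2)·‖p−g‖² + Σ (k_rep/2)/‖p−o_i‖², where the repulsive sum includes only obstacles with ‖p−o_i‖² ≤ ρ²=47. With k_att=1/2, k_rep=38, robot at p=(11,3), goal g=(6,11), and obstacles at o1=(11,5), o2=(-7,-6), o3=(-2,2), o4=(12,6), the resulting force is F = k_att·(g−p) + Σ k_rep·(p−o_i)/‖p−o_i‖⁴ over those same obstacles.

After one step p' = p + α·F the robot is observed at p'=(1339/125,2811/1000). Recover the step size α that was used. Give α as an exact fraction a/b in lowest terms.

F_att = 1/2·(g−p) = 1/2·(-5,8) = (-2.5000,4.0000)
o1: d²=4 ≤ ρ²=47; F_rep = 38·(0,-2)/4² = (0.0000,-4.7500)
o2: d²=405 > ρ²=47 → inactive
o3: d²=170 > ρ²=47 → inactive
o4: d²=10 ≤ ρ²=47; F_rep = 38·(-1,-3)/10² = (-0.3800,-1.1400)
F = F_att + ΣF_rep = (-2.8800,-1.8900)
Δp = p'−p = (-0.2880,-0.1890); α = Δx/Fx = (-36/125) / (-72/25) = 1/10
check: Δy/Fy = (-189/1000) / (-189/100) = 1/10 ✓

α = 1/10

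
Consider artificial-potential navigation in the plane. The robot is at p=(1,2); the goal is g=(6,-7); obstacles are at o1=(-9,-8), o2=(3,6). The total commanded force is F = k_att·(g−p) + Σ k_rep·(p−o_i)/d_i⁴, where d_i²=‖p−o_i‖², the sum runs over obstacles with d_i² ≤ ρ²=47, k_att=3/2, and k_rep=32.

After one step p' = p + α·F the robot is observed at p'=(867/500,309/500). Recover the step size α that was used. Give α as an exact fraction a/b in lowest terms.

α = 1/10

F_att = 3/2·(g−p) = 3/2·(5,-9) = (7.5000,-13.5000)
o1: d²=200 > ρ²=47 → inactive
o2: d²=20 ≤ ρ²=47; F_rep = 32·(-2,-4)/20² = (-0.1600,-0.3200)
F = F_att + ΣF_rep = (7.3400,-13.8200)
Δp = p'−p = (0.7340,-1.3820); α = Δx/Fx = (367/500) / (367/50) = 1/10
check: Δy/Fy = (-691/500) / (-691/50) = 1/10 ✓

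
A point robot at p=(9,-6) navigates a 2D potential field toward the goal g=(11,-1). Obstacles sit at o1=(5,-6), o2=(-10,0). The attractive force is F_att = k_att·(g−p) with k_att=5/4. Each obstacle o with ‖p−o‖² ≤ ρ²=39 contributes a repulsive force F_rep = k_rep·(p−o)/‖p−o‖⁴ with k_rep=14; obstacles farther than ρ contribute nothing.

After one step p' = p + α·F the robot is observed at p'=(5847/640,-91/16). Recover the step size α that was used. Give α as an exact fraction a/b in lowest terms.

α = 1/20

F_att = 5/4·(g−p) = 5/4·(2,5) = (2.5000,6.2500)
o1: d²=16 ≤ ρ²=39; F_rep = 14·(4,0)/16² = (0.2188,0.0000)
o2: d²=397 > ρ²=39 → inactive
F = F_att + ΣF_rep = (2.7188,6.2500)
Δp = p'−p = (0.1359,0.3125); α = Δx/Fx = (87/640) / (87/32) = 1/20
check: Δy/Fy = (5/16) / (25/4) = 1/20 ✓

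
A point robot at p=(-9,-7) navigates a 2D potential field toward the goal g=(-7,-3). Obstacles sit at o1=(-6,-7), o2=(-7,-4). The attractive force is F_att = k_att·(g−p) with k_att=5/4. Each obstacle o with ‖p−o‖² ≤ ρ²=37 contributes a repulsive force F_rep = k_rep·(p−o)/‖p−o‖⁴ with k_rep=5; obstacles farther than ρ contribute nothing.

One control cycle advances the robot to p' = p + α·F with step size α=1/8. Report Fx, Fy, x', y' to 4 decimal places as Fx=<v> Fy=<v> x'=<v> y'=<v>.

Fx=2.2556 Fy=4.9112 x'=-8.7180 y'=-6.3861

F_att = 5/4·(g−p) = 5/4·(2,4) = (2.5000,5.0000)
o1: d²=9 ≤ ρ²=37; F_rep = 5·(-3,0)/9² = (-0.1852,0.0000)
o2: d²=13 ≤ ρ²=37; F_rep = 5·(-2,-3)/13² = (-0.0592,-0.0888)
F = F_att + ΣF_rep = (2.2556,4.9112)
p' = p + 1/8·F = (-8.7180,-6.3861)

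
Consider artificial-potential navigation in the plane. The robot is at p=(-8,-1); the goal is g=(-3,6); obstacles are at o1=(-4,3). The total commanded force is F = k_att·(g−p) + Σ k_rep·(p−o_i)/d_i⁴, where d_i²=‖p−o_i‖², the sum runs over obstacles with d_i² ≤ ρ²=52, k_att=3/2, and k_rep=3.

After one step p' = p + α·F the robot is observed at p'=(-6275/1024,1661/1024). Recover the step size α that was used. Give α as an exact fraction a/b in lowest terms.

F_att = 3/2·(g−p) = 3/2·(5,7) = (7.5000,10.5000)
o1: d²=32 ≤ ρ²=52; F_rep = 3·(-4,-4)/32² = (-0.0117,-0.0117)
F = F_att + ΣF_rep = (7.4883,10.4883)
Δp = p'−p = (1.8721,2.6221); α = Δx/Fx = (1917/1024) / (1917/256) = 1/4
check: Δy/Fy = (2685/1024) / (2685/256) = 1/4 ✓

α = 1/4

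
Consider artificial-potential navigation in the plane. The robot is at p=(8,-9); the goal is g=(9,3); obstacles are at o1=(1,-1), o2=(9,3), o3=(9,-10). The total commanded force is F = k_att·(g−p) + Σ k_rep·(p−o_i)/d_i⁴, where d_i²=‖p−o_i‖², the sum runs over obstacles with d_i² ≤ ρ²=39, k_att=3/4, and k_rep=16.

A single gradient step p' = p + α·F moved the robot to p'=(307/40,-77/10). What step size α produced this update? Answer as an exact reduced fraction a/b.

F_att = 3/4·(g−p) = 3/4·(1,12) = (0.7500,9.0000)
o1: d²=113 > ρ²=39 → inactive
o2: d²=145 > ρ²=39 → inactive
o3: d²=2 ≤ ρ²=39; F_rep = 16·(-1,1)/2² = (-4.0000,4.0000)
F = F_att + ΣF_rep = (-3.2500,13.0000)
Δp = p'−p = (-0.3250,1.3000); α = Δx/Fx = (-13/40) / (-13/4) = 1/10
check: Δy/Fy = (13/10) / (13) = 1/10 ✓

α = 1/10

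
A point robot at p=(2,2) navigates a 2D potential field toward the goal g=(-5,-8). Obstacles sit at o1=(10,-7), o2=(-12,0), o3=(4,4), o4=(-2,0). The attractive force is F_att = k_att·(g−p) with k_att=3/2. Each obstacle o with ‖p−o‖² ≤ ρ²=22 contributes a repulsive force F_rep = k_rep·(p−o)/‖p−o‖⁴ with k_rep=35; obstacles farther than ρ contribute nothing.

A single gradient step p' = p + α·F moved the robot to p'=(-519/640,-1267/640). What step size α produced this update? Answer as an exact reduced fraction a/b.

F_att = 3/2·(g−p) = 3/2·(-7,-10) = (-10.5000,-15.0000)
o1: d²=145 > ρ²=22 → inactive
o2: d²=200 > ρ²=22 → inactive
o3: d²=8 ≤ ρ²=22; F_rep = 35·(-2,-2)/8² = (-1.0938,-1.0938)
o4: d²=20 ≤ ρ²=22; F_rep = 35·(4,2)/20² = (0.3500,0.1750)
F = F_att + ΣF_rep = (-11.2438,-15.9187)
Δp = p'−p = (-2.8109,-3.9797); α = Δx/Fx = (-1799/640) / (-1799/160) = 1/4
check: Δy/Fy = (-2547/640) / (-2547/160) = 1/4 ✓

α = 1/4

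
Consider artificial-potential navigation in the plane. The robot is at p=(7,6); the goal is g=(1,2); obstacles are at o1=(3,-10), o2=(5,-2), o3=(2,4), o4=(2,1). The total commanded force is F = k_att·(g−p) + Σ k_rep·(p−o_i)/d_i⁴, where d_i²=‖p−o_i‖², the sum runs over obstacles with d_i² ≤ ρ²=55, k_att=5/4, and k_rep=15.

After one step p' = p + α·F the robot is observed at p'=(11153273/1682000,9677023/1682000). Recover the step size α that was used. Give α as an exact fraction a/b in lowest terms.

F_att = 5/4·(g−p) = 5/4·(-6,-4) = (-7.5000,-5.0000)
o1: d²=272 > ρ²=55 → inactive
o2: d²=68 > ρ²=55 → inactive
o3: d²=29 ≤ ρ²=55; F_rep = 15·(5,2)/29² = (0.0892,0.0357)
o4: d²=50 ≤ ρ²=55; F_rep = 15·(5,5)/50² = (0.0300,0.0300)
F = F_att + ΣF_rep = (-7.3808,-4.9343)
Δp = p'−p = (-0.3690,-0.2467); α = Δx/Fx = (-620727/1682000) / (-620727/84100) = 1/20
check: Δy/Fy = (-414977/1682000) / (-414977/84100) = 1/20 ✓

α = 1/20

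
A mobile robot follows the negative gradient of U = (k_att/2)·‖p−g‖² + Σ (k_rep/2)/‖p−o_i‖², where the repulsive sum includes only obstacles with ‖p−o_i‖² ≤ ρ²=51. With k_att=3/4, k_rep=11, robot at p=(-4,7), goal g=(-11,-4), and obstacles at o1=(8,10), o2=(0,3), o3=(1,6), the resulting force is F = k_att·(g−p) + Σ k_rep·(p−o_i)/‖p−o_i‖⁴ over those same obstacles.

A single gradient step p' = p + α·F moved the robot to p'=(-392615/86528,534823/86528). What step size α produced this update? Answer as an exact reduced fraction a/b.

α = 1/10

F_att = 3/4·(g−p) = 3/4·(-7,-11) = (-5.2500,-8.2500)
o1: d²=153 > ρ²=51 → inactive
o2: d²=32 ≤ ρ²=51; F_rep = 11·(-4,4)/32² = (-0.0430,0.0430)
o3: d²=26 ≤ ρ²=51; F_rep = 11·(-5,1)/26² = (-0.0814,0.0163)
F = F_att + ΣF_rep = (-5.3743,-8.1908)
Δp = p'−p = (-0.5374,-0.8191); α = Δx/Fx = (-46503/86528) / (-232515/43264) = 1/10
check: Δy/Fy = (-70873/86528) / (-354365/43264) = 1/10 ✓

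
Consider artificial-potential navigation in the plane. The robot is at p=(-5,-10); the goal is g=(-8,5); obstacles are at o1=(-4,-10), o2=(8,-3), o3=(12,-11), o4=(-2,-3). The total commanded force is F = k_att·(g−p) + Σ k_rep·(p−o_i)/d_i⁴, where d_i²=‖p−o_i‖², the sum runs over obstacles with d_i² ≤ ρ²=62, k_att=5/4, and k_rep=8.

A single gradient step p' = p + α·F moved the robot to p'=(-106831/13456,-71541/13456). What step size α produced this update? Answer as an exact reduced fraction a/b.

α = 1/4

F_att = 5/4·(g−p) = 5/4·(-3,15) = (-3.7500,18.7500)
o1: d²=1 ≤ ρ²=62; F_rep = 8·(-1,0)/1² = (-8.0000,0.0000)
o2: d²=218 > ρ²=62 → inactive
o3: d²=290 > ρ²=62 → inactive
o4: d²=58 ≤ ρ²=62; F_rep = 8·(-3,-7)/58² = (-0.0071,-0.0166)
F = F_att + ΣF_rep = (-11.7571,18.7334)
Δp = p'−p = (-2.9393,4.6833); α = Δx/Fx = (-39551/13456) / (-39551/3364) = 1/4
check: Δy/Fy = (63019/13456) / (63019/3364) = 1/4 ✓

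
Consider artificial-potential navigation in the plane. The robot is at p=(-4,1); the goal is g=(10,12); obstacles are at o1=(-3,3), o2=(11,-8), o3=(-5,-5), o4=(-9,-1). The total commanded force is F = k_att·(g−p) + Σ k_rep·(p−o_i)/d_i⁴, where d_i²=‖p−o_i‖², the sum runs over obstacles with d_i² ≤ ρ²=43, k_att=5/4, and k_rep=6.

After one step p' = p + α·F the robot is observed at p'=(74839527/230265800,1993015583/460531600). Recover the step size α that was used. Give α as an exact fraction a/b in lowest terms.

α = 1/4

F_att = 5/4·(g−p) = 5/4·(14,11) = (17.5000,13.7500)
o1: d²=5 ≤ ρ²=43; F_rep = 6·(-1,-2)/5² = (-0.2400,-0.4800)
o2: d²=306 > ρ²=43 → inactive
o3: d²=37 ≤ ρ²=43; F_rep = 6·(1,6)/37² = (0.0044,0.0263)
o4: d²=29 ≤ ρ²=43; F_rep = 6·(5,2)/29² = (0.0357,0.0143)
F = F_att + ΣF_rep = (17.3001,13.3106)
Δp = p'−p = (4.3250,3.3276); α = Δx/Fx = (995902727/230265800) / (995902727/57566450) = 1/4
check: Δy/Fy = (1532483983/460531600) / (1532483983/115132900) = 1/4 ✓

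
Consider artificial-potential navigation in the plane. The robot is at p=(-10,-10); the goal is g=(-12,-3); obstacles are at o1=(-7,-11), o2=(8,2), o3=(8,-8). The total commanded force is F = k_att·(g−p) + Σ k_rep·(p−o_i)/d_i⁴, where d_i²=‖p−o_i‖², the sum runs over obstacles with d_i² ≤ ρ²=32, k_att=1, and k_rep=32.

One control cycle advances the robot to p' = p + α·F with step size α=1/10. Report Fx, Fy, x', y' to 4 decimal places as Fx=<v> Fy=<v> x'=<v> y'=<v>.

F_att = 1·(g−p) = 1·(-2,7) = (-2.0000,7.0000)
o1: d²=10 ≤ ρ²=32; F_rep = 32·(-3,1)/10² = (-0.9600,0.3200)
o2: d²=468 > ρ²=32 → inactive
o3: d²=328 > ρ²=32 → inactive
F = F_att + ΣF_rep = (-2.9600,7.3200)
p' = p + 1/10·F = (-10.2960,-9.2680)

Fx=-2.9600 Fy=7.3200 x'=-10.2960 y'=-9.2680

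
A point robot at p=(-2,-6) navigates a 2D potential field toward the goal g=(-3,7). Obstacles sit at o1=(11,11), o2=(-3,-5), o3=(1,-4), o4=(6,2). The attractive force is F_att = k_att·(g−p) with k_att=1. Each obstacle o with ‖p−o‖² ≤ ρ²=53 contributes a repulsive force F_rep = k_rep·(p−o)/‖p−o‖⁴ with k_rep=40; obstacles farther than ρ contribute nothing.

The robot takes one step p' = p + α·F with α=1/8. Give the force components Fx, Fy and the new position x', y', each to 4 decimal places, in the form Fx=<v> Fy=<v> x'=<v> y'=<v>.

F_att = 1·(g−p) = 1·(-1,13) = (-1.0000,13.0000)
o1: d²=458 > ρ²=53 → inactive
o2: d²=2 ≤ ρ²=53; F_rep = 40·(1,-1)/2² = (10.0000,-10.0000)
o3: d²=13 ≤ ρ²=53; F_rep = 40·(-3,-2)/13² = (-0.7101,-0.4734)
o4: d²=128 > ρ²=53 → inactive
F = F_att + ΣF_rep = (8.2899,2.5266)
p' = p + 1/8·F = (-0.9638,-5.6842)

Fx=8.2899 Fy=2.5266 x'=-0.9638 y'=-5.6842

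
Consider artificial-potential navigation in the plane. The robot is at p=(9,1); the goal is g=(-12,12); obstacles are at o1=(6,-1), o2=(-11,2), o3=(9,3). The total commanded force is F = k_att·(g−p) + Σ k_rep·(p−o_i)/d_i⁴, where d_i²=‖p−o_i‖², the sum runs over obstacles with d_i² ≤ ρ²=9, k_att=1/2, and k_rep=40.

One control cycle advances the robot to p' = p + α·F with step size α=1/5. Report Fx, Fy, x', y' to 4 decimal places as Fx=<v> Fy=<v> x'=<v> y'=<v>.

F_att = 1/2·(g−p) = 1/2·(-21,11) = (-10.5000,5.5000)
o1: d²=13 > ρ²=9 → inactive
o2: d²=401 > ρ²=9 → inactive
o3: d²=4 ≤ ρ²=9; F_rep = 40·(0,-2)/4² = (0.0000,-5.0000)
F = F_att + ΣF_rep = (-10.5000,0.5000)
p' = p + 1/5·F = (6.9000,1.1000)

Fx=-10.5000 Fy=0.5000 x'=6.9000 y'=1.1000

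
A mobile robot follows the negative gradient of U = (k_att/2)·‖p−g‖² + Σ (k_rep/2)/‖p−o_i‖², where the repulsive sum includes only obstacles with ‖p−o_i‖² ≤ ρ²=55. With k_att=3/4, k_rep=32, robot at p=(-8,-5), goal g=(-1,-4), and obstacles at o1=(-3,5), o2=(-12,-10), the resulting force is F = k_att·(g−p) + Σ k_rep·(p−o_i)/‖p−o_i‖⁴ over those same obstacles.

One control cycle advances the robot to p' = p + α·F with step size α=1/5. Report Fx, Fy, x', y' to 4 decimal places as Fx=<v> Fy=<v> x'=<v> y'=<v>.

Fx=5.3261 Fy=0.8452 x'=-6.9348 y'=-4.8310

F_att = 3/4·(g−p) = 3/4·(7,1) = (5.2500,0.7500)
o1: d²=125 > ρ²=55 → inactive
o2: d²=41 ≤ ρ²=55; F_rep = 32·(4,5)/41² = (0.0761,0.0952)
F = F_att + ΣF_rep = (5.3261,0.8452)
p' = p + 1/5·F = (-6.9348,-4.8310)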